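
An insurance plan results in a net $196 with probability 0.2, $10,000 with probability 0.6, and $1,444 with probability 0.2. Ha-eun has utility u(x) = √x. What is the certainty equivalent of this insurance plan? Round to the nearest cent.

E[u] = 0.2·√196 + 0.6·√10000 + 0.2·√1444 = 0.2·14 + 0.6·100 + 0.2·38 = 70.4
CE = (70.4)² = 4956.16

$4,956.16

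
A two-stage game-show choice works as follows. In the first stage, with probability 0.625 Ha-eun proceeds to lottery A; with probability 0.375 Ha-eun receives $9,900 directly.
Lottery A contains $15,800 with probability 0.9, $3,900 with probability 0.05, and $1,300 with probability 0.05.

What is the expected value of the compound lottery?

$12,762.50

EV(A) = 0.9 × 15800 + 0.05 × 3900 + 0.05 × 1300 = 14220 + 195 + 65 = 14480
Branch B: 9900 (certain)
Overall = 0.625 × 14480 + 0.375 × 9900 = 9050 + 3712.5 = 12762.5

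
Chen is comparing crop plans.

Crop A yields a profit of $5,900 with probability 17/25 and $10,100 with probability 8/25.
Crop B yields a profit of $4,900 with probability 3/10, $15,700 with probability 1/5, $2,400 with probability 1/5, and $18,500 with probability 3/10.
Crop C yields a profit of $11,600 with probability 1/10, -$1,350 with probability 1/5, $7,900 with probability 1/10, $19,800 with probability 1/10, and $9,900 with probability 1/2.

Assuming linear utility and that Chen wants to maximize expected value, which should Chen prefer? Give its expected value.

Crop A = 17/25 × 5900 + 8/25 × 10100 = 4012 + 3232 = 7244
Crop B = 3/10 × 4900 + 1/5 × 15700 + 1/5 × 2400 + 3/10 × 18500 = 1470 + 3140 + 480 + 5550 = 10640
Crop C = 1/10 × 11600 + 1/5 × (-1350) + 1/10 × 7900 + 1/10 × 19800 + 1/2 × 9900 = 1160 − 270 + 790 + 1980 + 4950 = 8610

Crop B ($10,640)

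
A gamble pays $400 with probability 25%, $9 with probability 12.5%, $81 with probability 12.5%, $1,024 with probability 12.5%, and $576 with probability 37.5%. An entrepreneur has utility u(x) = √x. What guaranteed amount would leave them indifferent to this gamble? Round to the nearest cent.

$380.25

E[u] = 0.25·√400 + 0.125·√9 + 0.125·√81 + 0.125·√1024 + 0.375·√576 = 0.25·20 + 0.125·3 + 0.125·9 + 0.125·32 + 0.375·24 = 19.5
CE = (19.5)² = 380.25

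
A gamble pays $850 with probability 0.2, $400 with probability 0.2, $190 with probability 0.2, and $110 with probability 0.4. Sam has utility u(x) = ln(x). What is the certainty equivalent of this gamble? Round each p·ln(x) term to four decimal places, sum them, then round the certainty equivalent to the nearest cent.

E[u] = 0.2·ln(850) + 0.2·ln(400) + 0.2·ln(190) + 0.4·ln(110) = 1.3490 + 1.1983 + 1.0494 + 1.8802 = 5.4769
CE = e^5.4769 ≈ 239.10

$239.10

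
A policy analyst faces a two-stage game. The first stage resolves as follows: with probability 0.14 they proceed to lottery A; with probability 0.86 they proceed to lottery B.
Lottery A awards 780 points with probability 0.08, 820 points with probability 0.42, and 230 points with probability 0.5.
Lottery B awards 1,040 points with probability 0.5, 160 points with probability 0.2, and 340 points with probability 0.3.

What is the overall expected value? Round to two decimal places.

635.49 points

EV(A) = 0.08 × 780 + 0.42 × 820 + 0.5 × 230 = 62.4 + 344.4 + 115 = 521.8
EV(B) = 0.5 × 1040 + 0.2 × 160 + 0.3 × 340 = 520 + 32 + 102 = 654
Overall = 0.14 × 521.8 + 0.86 × 654 = 73.052 + 562.44 = 635.492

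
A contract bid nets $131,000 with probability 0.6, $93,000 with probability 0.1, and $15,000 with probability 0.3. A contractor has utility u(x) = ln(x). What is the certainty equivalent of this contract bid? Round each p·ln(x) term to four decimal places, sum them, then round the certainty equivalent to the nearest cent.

E[u] = 0.6·ln(131000) + 0.1·ln(93000) + 0.3·ln(15000) = 7.0698 + 1.1440 + 2.8847 = 11.0985
CE = e^11.0985 ≈ 66071.98

$66,071.98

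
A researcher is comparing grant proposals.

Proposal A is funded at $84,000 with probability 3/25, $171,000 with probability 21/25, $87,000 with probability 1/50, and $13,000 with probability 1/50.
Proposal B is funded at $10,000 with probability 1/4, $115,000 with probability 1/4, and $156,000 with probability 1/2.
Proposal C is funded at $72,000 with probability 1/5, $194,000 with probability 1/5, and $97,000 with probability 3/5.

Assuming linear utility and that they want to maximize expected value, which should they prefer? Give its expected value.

Proposal A = 3/25 × 84000 + 21/25 × 171000 + 1/50 × 87000 + 1/50 × 13000 = 10080 + 143640 + 1740 + 260 = 155720
Proposal B = 1/4 × 10000 + 1/4 × 115000 + 1/2 × 156000 = 2500 + 28750 + 78000 = 109250
Proposal C = 1/5 × 72000 + 1/5 × 194000 + 3/5 × 97000 = 14400 + 38800 + 58200 = 111400

Proposal A ($155,720)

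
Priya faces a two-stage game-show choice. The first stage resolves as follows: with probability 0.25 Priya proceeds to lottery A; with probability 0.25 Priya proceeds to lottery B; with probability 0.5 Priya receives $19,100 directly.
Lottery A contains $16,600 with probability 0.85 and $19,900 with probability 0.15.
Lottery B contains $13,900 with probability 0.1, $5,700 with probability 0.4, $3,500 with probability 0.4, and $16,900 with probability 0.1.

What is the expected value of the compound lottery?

EV(A) = 0.85 × 16600 + 0.15 × 19900 = 14110 + 2985 = 17095
EV(B) = 0.1 × 13900 + 0.4 × 5700 + 0.4 × 3500 + 0.1 × 16900 = 1390 + 2280 + 1400 + 1690 = 6760
Branch C: 19100 (certain)
Overall = 0.25 × 17095 + 0.25 × 6760 + 0.5 × 19100 = 4273.75 + 1690 + 9550 = 15513.75

$15,513.75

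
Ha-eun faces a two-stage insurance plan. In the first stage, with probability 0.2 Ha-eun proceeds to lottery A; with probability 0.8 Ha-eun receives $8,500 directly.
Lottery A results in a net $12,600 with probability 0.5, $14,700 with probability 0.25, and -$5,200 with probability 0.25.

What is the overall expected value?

$8,535

EV(A) = 0.5 × 12600 + 0.25 × 14700 + 0.25 × (-5200) = 6300 + 3675 − 1300 = 8675
Branch B: 8500 (certain)
Overall = 0.2 × 8675 + 0.8 × 8500 = 1735 + 6800 = 8535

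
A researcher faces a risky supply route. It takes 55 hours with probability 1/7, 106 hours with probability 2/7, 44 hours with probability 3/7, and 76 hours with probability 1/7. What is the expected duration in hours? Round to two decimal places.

EV = 1/7 × 55 + 2/7 × 106 + 3/7 × 44 + 1/7 × 76 = 7.8571 + 30.2857 + 18.8571 + 10.8571 = 67.8571

67.86 hours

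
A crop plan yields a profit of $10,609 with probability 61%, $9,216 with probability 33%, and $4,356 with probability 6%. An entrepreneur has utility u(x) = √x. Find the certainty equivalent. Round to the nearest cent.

E[u] = 0.61·√10609 + 0.33·√9216 + 0.06·√4356 = 0.61·103 + 0.33·96 + 0.06·66 = 98.47
CE = (98.47)² = 9696.3409

$9,696.34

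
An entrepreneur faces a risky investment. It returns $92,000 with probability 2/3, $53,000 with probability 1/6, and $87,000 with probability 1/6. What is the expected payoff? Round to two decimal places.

EV = 2/3 × 92000 + 1/6 × 53000 + 1/6 × 87000 = 61333.3333 + 8833.3333 + 14500 = 84666.6667

$84,666.67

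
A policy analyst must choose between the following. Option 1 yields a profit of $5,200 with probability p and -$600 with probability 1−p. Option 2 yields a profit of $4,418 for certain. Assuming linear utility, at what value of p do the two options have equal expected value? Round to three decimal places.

p = 0.865

p·5200 + (1−p)·(-600) = 4418
5800p − 600 = 4418
p = (4418 + 600) / 5800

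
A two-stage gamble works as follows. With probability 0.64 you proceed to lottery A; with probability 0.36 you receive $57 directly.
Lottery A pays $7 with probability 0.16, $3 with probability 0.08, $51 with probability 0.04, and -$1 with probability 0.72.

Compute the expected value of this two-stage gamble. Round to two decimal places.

$22.24

EV(A) = 0.16 × 7 + 0.08 × 3 + 0.04 × 51 + 0.72 × (-1) = 1.12 + 0.24 + 2.04 − 0.72 = 2.68
Branch B: 57 (certain)
Overall = 0.64 × 2.68 + 0.36 × 57 = 1.7152 + 20.52 = 22.2352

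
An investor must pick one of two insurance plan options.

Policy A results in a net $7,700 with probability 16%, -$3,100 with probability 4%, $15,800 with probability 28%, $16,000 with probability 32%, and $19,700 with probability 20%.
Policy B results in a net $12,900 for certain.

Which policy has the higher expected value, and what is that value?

Policy A ($14,592)

Policy A = 0.16 × 7700 + 0.04 × (-3100) + 0.28 × 15800 + 0.32 × 16000 + 0.2 × 19700 = 1232 − 124 + 4424 + 5120 + 3940 = 14592
Policy B: 12900 (certain)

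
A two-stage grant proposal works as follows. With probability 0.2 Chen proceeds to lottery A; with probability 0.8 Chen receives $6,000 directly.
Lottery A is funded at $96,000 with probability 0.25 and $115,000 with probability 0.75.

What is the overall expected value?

EV(A) = 0.25 × 96000 + 0.75 × 115000 = 24000 + 86250 = 110250
Branch B: 6000 (certain)
Overall = 0.2 × 110250 + 0.8 × 6000 = 22050 + 4800 = 26850

$26,850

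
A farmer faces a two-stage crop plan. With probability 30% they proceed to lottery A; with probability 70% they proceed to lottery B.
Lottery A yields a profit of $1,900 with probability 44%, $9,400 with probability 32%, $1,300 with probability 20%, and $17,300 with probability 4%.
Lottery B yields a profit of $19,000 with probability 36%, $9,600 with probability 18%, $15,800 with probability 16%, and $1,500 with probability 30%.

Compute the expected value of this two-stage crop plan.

$9,521

EV(A) = 0.44 × 1900 + 0.32 × 9400 + 0.2 × 1300 + 0.04 × 17300 = 836 + 3008 + 260 + 692 = 4796
EV(B) = 0.36 × 19000 + 0.18 × 9600 + 0.16 × 15800 + 0.3 × 1500 = 6840 + 1728 + 2528 + 450 = 11546
Overall = 0.3 × 4796 + 0.7 × 11546 = 1438.8 + 8082.2 = 9521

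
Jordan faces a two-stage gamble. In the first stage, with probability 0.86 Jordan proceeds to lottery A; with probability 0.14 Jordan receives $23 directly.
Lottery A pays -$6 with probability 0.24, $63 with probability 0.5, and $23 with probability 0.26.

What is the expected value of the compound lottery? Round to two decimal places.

EV(A) = 0.24 × (-6) + 0.5 × 63 + 0.26 × 23 = -1.44 + 31.5 + 5.98 = 36.04
Branch B: 23 (certain)
Overall = 0.86 × 36.04 + 0.14 × 23 = 30.9944 + 3.22 = 34.2144

$34.21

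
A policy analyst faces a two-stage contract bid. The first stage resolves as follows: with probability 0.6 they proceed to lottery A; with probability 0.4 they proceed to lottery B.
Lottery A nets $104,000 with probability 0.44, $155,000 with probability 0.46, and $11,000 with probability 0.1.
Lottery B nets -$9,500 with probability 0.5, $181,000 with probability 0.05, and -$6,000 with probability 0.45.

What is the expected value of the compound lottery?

$71,536

EV(A) = 0.44 × 104000 + 0.46 × 155000 + 0.1 × 11000 = 45760 + 71300 + 1100 = 118160
EV(B) = 0.5 × (-9500) + 0.05 × 181000 + 0.45 × (-6000) = -4750 + 9050 − 2700 = 1600
Overall = 0.6 × 118160 + 0.4 × 1600 = 70896 + 640 = 71536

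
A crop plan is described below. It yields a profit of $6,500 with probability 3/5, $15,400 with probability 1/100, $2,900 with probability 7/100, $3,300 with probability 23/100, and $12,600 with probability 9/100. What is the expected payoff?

$6,150

EV = 3/5 × 6500 + 1/100 × 15400 + 7/100 × 2900 + 23/100 × 3300 + 9/100 × 12600 = 3900 + 154 + 203 + 759 + 1134 = 6150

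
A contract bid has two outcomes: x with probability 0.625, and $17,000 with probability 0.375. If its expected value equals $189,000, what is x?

0.625·x + 0.375·17000 = 189000
0.625·x = 189000 − 6375 = 182625
x = 182625 / 0.625 = 292200

x = $292,200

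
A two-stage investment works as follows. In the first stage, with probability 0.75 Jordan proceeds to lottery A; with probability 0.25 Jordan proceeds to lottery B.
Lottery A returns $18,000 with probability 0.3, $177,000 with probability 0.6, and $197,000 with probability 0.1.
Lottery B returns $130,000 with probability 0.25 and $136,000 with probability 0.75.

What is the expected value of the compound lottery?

$132,100

EV(A) = 0.3 × 18000 + 0.6 × 177000 + 0.1 × 197000 = 5400 + 106200 + 19700 = 131300
EV(B) = 0.25 × 130000 + 0.75 × 136000 = 32500 + 102000 = 134500
Overall = 0.75 × 131300 + 0.25 × 134500 = 98475 + 33625 = 132100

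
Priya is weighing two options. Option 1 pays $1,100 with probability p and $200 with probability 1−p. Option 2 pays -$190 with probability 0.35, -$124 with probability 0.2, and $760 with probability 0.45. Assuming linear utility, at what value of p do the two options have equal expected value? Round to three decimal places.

EV(Option 2) = 0.35 × (-190) + 0.2 × (-124) + 0.45 × 760 = -66.5 − 24.8 + 342 = 250.7
p·1100 + (1−p)·200 = 250.7
900p + 200 = 250.7
p = (250.7 − 200) / 900

p = 0.056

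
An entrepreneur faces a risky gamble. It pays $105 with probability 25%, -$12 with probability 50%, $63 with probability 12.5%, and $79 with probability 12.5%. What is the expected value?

EV = 0.25 × 105 + 0.5 × (-12) + 0.125 × 63 + 0.125 × 79 = 26.25 − 6 + 7.875 + 9.875 = 38

$38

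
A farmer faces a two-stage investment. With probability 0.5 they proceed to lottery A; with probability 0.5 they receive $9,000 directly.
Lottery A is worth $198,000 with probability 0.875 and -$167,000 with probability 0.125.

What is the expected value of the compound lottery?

$80,687.50

EV(A) = 0.875 × 198000 + 0.125 × (-167000) = 173250 − 20875 = 152375
Branch B: 9000 (certain)
Overall = 0.5 × 152375 + 0.5 × 9000 = 76187.5 + 4500 = 80687.5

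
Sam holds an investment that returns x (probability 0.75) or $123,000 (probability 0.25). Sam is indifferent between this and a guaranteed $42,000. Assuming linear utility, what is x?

0.75·x + 0.25·123000 = 42000
0.75·x = 42000 − 30750 = 11250
x = 11250 / 0.75 = 15000

x = $15,000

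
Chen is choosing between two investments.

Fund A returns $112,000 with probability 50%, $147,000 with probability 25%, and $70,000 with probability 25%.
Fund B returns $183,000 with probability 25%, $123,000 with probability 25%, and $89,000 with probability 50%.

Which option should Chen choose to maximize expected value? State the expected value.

Fund B ($121,000)

Fund A = 0.5 × 112000 + 0.25 × 147000 + 0.25 × 70000 = 56000 + 36750 + 17500 = 110250
Fund B = 0.25 × 183000 + 0.25 × 123000 + 0.5 × 89000 = 45750 + 30750 + 44500 = 121000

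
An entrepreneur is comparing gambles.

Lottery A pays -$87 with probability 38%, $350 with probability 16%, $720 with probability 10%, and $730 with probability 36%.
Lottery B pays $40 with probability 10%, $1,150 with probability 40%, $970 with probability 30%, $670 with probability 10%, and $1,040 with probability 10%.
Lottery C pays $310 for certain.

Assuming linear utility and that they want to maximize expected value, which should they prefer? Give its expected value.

Lottery B ($926)

Lottery A = 0.38 × (-87) + 0.16 × 350 + 0.1 × 720 + 0.36 × 730 = -33.06 + 56 + 72 + 262.8 = 357.74
Lottery B = 0.1 × 40 + 0.4 × 1150 + 0.3 × 970 + 0.1 × 670 + 0.1 × 1040 = 4 + 460 + 291 + 67 + 104 = 926
Lottery C: 310 (certain)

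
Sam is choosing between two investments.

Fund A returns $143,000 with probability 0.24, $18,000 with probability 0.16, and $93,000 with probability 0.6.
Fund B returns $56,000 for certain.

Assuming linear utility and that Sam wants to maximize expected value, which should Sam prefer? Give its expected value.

Fund A ($93,000)

Fund A = 0.24 × 143000 + 0.16 × 18000 + 0.6 × 93000 = 34320 + 2880 + 55800 = 93000
Fund B: 56000 (certain)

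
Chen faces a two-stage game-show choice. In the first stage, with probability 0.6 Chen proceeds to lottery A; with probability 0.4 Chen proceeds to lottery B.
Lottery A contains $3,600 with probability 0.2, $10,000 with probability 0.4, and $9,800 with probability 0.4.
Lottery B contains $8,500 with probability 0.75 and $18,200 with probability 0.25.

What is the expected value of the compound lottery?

$9,554

EV(A) = 0.2 × 3600 + 0.4 × 10000 + 0.4 × 9800 = 720 + 4000 + 3920 = 8640
EV(B) = 0.75 × 8500 + 0.25 × 18200 = 6375 + 4550 = 10925
Overall = 0.6 × 8640 + 0.4 × 10925 = 5184 + 4370 = 9554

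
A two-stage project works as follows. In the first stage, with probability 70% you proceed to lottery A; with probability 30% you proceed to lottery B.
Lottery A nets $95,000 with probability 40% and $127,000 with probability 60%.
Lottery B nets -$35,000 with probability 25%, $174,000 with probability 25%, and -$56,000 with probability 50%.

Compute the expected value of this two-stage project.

EV(A) = 0.4 × 95000 + 0.6 × 127000 = 38000 + 76200 = 114200
EV(B) = 0.25 × (-35000) + 0.25 × 174000 + 0.5 × (-56000) = -8750 + 43500 − 28000 = 6750
Overall = 0.7 × 114200 + 0.3 × 6750 = 79940 + 2025 = 81965

$81,965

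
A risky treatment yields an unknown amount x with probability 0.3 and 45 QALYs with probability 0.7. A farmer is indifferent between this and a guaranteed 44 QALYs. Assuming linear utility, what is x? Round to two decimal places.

0.3·x + 0.7·45 = 44
0.3·x = 44 − 31.5 = 12.5
x = 12.5 / 0.3 = 41.6667

x = 41.67 QALYs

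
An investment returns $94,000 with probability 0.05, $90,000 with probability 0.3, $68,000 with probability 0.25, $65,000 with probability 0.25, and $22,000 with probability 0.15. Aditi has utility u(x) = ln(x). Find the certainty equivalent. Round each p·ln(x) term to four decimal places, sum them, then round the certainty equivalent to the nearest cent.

E[u] = 0.05·ln(94000) + 0.3·ln(90000) + 0.25·ln(68000) + 0.25·ln(65000) + 0.15·ln(22000) = 0.5726 + 3.4223 + 2.7818 + 2.7705 + 1.4998 = 11.0470
CE = e^11.0470 ≈ 62755.41

$62,755.41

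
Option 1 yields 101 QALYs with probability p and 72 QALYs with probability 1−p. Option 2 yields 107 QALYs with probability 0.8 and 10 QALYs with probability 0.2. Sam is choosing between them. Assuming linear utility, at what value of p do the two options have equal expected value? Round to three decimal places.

p = 0.538

EV(Option 2) = 0.8 × 107 + 0.2 × 10 = 85.6 + 2 = 87.6
p·101 + (1−p)·72 = 87.6
29p + 72 = 87.6
p = (87.6 − 72) / 29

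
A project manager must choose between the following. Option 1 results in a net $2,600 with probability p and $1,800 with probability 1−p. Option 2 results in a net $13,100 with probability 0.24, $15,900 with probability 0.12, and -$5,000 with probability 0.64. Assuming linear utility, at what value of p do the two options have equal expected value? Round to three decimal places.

EV(Option 2) = 0.24 × 13100 + 0.12 × 15900 + 0.64 × (-5000) = 3144 + 1908 − 3200 = 1852
p·2600 + (1−p)·1800 = 1852
800p + 1800 = 1852
p = (1852 − 1800) / 800

p = 0.065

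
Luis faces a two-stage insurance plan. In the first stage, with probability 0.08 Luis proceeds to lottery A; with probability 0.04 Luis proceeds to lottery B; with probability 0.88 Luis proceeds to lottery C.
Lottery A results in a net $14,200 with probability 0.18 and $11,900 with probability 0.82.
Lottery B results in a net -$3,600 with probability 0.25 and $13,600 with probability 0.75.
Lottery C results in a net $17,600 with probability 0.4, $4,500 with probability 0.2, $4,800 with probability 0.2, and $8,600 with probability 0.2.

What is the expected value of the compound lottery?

$10,702.72

EV(A) = 0.18 × 14200 + 0.82 × 11900 = 2556 + 9758 = 12314
EV(B) = 0.25 × (-3600) + 0.75 × 13600 = -900 + 10200 = 9300
EV(C) = 0.4 × 17600 + 0.2 × 4500 + 0.2 × 4800 + 0.2 × 8600 = 7040 + 900 + 960 + 1720 = 10620
Overall = 0.08 × 12314 + 0.04 × 9300 + 0.88 × 10620 = 985.12 + 372 + 9345.6 = 10702.72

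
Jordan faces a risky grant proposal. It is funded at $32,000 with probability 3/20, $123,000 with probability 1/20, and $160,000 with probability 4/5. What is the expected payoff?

EV = 3/20 × 32000 + 1/20 × 123000 + 4/5 × 160000 = 4800 + 6150 + 128000 = 138950

$138,950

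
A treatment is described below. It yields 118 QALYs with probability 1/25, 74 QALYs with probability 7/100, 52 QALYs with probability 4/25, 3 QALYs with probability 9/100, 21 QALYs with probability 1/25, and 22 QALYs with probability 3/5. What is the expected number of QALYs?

32.53 QALYs

EV = 1/25 × 118 + 7/100 × 74 + 4/25 × 52 + 9/100 × 3 + 1/25 × 21 + 3/5 × 22 = 4.72 + 5.18 + 8.32 + 0.27 + 0.84 + 13.2 = 32.53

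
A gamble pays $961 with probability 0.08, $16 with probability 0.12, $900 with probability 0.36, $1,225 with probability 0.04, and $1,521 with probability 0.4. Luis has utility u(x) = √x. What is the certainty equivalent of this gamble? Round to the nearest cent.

E[u] = 0.08·√961 + 0.12·√16 + 0.36·√900 + 0.04·√1225 + 0.4·√1521 = 0.08·31 + 0.12·4 + 0.36·30 + 0.04·35 + 0.4·39 = 30.76
CE = (30.76)² = 946.1776

$946.18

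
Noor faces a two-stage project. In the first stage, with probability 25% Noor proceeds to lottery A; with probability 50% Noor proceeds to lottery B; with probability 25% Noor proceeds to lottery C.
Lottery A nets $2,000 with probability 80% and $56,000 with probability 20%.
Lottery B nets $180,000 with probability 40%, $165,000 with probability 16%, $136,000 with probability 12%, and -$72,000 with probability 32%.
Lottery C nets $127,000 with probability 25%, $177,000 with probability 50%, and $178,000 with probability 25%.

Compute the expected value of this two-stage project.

$90,227.50

EV(A) = 0.8 × 2000 + 0.2 × 56000 = 1600 + 11200 = 12800
EV(B) = 0.4 × 180000 + 0.16 × 165000 + 0.12 × 136000 + 0.32 × (-72000) = 72000 + 26400 + 16320 − 23040 = 91680
EV(C) = 0.25 × 127000 + 0.5 × 177000 + 0.25 × 178000 = 31750 + 88500 + 44500 = 164750
Overall = 0.25 × 12800 + 0.5 × 91680 + 0.25 × 164750 = 3200 + 45840 + 41187.5 = 90227.5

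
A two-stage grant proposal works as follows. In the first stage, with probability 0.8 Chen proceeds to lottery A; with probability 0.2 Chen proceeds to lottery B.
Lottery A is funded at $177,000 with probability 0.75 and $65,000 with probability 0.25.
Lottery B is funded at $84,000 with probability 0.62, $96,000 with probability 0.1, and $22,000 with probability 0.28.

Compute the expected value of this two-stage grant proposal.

EV(A) = 0.75 × 177000 + 0.25 × 65000 = 132750 + 16250 = 149000
EV(B) = 0.62 × 84000 + 0.1 × 96000 + 0.28 × 22000 = 52080 + 9600 + 6160 = 67840
Overall = 0.8 × 149000 + 0.2 × 67840 = 119200 + 13568 = 132768

$132,768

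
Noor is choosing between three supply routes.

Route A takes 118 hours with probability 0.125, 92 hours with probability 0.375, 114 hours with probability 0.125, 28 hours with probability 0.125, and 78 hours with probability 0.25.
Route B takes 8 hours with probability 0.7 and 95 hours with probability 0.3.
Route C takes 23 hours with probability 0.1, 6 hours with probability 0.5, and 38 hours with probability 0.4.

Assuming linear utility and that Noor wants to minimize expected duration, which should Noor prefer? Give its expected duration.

Route A = 0.125 × 118 + 0.375 × 92 + 0.125 × 114 + 0.125 × 28 + 0.25 × 78 = 14.75 + 34.5 + 14.25 + 3.5 + 19.5 = 86.5
Route B = 0.7 × 8 + 0.3 × 95 = 5.6 + 28.5 = 34.1
Route C = 0.1 × 23 + 0.5 × 6 + 0.4 × 38 = 2.3 + 3 + 15.2 = 20.5

Route C (20.5 hours)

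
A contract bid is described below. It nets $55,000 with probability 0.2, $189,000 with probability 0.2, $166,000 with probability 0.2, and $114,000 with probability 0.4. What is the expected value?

EV = 0.2 × 55000 + 0.2 × 189000 + 0.2 × 166000 + 0.4 × 114000 = 11000 + 37800 + 33200 + 45600 = 127600

$127,600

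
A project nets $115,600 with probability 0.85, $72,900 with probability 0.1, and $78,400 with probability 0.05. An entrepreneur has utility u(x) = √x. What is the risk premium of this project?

E[u] = 0.85·√115600 + 0.1·√72900 + 0.05·√78400 = 0.85·340 + 0.1·270 + 0.05·280 = 330
CE = (330)² = 108900
Risk premium = EV − CE = 109470 − 108900 = 570

$570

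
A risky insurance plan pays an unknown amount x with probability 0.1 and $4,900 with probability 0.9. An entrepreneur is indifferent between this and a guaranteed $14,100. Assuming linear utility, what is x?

0.1·x + 0.9·4900 = 14100
0.1·x = 14100 − 4410 = 9690
x = 9690 / 0.1 = 96900

x = $96,900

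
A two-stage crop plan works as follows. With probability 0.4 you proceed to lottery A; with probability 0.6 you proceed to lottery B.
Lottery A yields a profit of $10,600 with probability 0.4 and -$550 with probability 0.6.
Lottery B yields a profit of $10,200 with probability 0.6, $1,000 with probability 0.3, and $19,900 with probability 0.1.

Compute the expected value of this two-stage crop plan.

EV(A) = 0.4 × 10600 + 0.6 × (-550) = 4240 − 330 = 3910
EV(B) = 0.6 × 10200 + 0.3 × 1000 + 0.1 × 19900 = 6120 + 300 + 1990 = 8410
Overall = 0.4 × 3910 + 0.6 × 8410 = 1564 + 5046 = 6610

$6,610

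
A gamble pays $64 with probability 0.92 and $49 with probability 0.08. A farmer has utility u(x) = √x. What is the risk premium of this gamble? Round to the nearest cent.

$0.07

E[u] = 0.92·√64 + 0.08·√49 = 0.92·8 + 0.08·7 = 7.92
CE = (7.92)² = 62.7264
Risk premium = EV − CE = 62.8 − 62.7264 = 0.0736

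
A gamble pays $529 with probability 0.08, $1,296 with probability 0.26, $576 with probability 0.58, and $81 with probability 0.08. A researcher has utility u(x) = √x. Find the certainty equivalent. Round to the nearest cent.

$667.71

E[u] = 0.08·√529 + 0.26·√1296 + 0.58·√576 + 0.08·√81 = 0.08·23 + 0.26·36 + 0.58·24 + 0.08·9 = 25.84
CE = (25.84)² = 667.7056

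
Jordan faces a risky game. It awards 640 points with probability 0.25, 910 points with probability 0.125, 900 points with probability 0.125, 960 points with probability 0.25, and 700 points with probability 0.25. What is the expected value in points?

EV = 0.25 × 640 + 0.125 × 910 + 0.125 × 900 + 0.25 × 960 + 0.25 × 700 = 160 + 113.75 + 112.5 + 240 + 175 = 801.25

801.25 points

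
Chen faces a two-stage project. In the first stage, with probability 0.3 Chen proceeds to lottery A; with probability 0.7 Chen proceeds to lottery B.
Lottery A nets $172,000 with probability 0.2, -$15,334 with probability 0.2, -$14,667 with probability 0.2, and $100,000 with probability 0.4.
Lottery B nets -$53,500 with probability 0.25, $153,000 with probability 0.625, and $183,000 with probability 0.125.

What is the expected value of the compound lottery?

$94,107.44

EV(A) = 0.2 × 172000 + 0.2 × (-15334) + 0.2 × (-14667) + 0.4 × 100000 = 34400 − 3066.8 − 2933.4 + 40000 = 68399.8
EV(B) = 0.25 × (-53500) + 0.625 × 153000 + 0.125 × 183000 = -13375 + 95625 + 22875 = 105125
Overall = 0.3 × 68399.8 + 0.7 × 105125 = 20519.94 + 73587.5 = 94107.44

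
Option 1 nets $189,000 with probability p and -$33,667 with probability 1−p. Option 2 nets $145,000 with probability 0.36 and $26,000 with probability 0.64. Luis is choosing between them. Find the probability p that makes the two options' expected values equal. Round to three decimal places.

EV(Option 2) = 0.36 × 145000 + 0.64 × 26000 = 52200 + 16640 = 68840
p·189000 + (1−p)·(-33667) = 68840
222667p − 33667 = 68840
p = (68840 + 33667) / 222667

p = 0.460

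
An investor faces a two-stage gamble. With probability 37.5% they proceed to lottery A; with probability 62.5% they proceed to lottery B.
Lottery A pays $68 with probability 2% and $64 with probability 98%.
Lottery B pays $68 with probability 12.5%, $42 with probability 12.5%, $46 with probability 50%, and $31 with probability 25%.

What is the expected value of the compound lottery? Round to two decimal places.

$51.84

EV(A) = 0.02 × 68 + 0.98 × 64 = 1.36 + 62.72 = 64.08
EV(B) = 0.125 × 68 + 0.125 × 42 + 0.5 × 46 + 0.25 × 31 = 8.5 + 5.25 + 23 + 7.75 = 44.5
Overall = 0.375 × 64.08 + 0.625 × 44.5 = 24.03 + 27.8125 = 51.8425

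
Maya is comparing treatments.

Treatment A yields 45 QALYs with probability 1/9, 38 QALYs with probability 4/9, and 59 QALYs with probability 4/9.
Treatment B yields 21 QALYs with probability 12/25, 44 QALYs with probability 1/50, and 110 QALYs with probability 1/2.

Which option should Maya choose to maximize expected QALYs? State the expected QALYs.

Treatment B (65.96 QALYs)

Treatment A = 1/9 × 45 + 4/9 × 38 + 4/9 × 59 = 5 + 16.8889 + 26.2222 = 48.1111
Treatment B = 12/25 × 21 + 1/50 × 44 + 1/2 × 110 = 10.08 + 0.88 + 55 = 65.96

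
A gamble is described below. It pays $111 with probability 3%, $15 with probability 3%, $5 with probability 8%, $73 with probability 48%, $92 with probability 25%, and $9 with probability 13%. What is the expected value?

$63.39

EV = 0.03 × 111 + 0.03 × 15 + 0.08 × 5 + 0.48 × 73 + 0.25 × 92 + 0.13 × 9 = 3.33 + 0.45 + 0.4 + 35.04 + 23 + 1.17 = 63.39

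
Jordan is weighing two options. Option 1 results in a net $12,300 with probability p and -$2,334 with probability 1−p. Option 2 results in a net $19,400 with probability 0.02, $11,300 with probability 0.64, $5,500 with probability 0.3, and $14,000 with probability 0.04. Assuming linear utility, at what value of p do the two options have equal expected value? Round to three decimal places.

EV(Option 2) = 0.02 × 19400 + 0.64 × 11300 + 0.3 × 5500 + 0.04 × 14000 = 388 + 7232 + 1650 + 560 = 9830
p·12300 + (1−p)·(-2334) = 9830
14634p − 2334 = 9830
p = (9830 + 2334) / 14634

p = 0.831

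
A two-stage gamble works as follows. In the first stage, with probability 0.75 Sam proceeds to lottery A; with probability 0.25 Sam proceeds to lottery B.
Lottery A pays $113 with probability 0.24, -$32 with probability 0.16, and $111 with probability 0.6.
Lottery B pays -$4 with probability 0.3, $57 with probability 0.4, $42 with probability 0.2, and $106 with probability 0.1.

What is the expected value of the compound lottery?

EV(A) = 0.24 × 113 + 0.16 × (-32) + 0.6 × 111 = 27.12 − 5.12 + 66.6 = 88.6
EV(B) = 0.3 × (-4) + 0.4 × 57 + 0.2 × 42 + 0.1 × 106 = -1.2 + 22.8 + 8.4 + 10.6 = 40.6
Overall = 0.75 × 88.6 + 0.25 × 40.6 = 66.45 + 10.15 = 76.6

$76.60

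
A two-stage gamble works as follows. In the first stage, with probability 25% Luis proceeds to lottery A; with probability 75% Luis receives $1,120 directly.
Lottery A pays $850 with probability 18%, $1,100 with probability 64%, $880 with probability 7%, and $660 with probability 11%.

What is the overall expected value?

$1,087.80

EV(A) = 0.18 × 850 + 0.64 × 1100 + 0.07 × 880 + 0.11 × 660 = 153 + 704 + 61.6 + 72.6 = 991.2
Branch B: 1120 (certain)
Overall = 0.25 × 991.2 + 0.75 × 1120 = 247.8 + 840 = 1087.8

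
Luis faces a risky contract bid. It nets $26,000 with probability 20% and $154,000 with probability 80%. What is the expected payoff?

$128,400

EV = 0.2 × 26000 + 0.8 × 154000 = 5200 + 123200 = 128400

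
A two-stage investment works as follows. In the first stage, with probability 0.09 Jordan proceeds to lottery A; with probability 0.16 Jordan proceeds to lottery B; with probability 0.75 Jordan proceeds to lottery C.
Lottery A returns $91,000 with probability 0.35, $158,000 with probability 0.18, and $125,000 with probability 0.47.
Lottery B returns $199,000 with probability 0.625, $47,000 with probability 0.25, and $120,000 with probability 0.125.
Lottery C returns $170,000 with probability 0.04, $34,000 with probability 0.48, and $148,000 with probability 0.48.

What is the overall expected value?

EV(A) = 0.35 × 91000 + 0.18 × 158000 + 0.47 × 125000 = 31850 + 28440 + 58750 = 119040
EV(B) = 0.625 × 199000 + 0.25 × 47000 + 0.125 × 120000 = 124375 + 11750 + 15000 = 151125
EV(C) = 0.04 × 170000 + 0.48 × 34000 + 0.48 × 148000 = 6800 + 16320 + 71040 = 94160
Overall = 0.09 × 119040 + 0.16 × 151125 + 0.75 × 94160 = 10713.6 + 24180 + 70620 = 105513.6

$105,513.60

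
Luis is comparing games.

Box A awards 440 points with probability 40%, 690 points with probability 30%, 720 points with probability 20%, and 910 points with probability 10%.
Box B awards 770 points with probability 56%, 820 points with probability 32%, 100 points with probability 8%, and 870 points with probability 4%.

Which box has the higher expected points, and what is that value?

Box A = 0.4 × 440 + 0.3 × 690 + 0.2 × 720 + 0.1 × 910 = 176 + 207 + 144 + 91 = 618
Box B = 0.56 × 770 + 0.32 × 820 + 0.08 × 100 + 0.04 × 870 = 431.2 + 262.4 + 8 + 34.8 = 736.4

Box B (736.4 points)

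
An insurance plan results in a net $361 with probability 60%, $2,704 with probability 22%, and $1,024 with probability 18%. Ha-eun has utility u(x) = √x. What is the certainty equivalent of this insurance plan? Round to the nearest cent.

E[u] = 0.6·√361 + 0.22·√2704 + 0.18·√1024 = 0.6·19 + 0.22·52 + 0.18·32 = 28.6
CE = (28.6)² = 817.96

$817.96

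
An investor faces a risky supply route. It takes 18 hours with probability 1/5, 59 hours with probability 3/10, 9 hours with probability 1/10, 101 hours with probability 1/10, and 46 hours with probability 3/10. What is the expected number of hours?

EV = 1/5 × 18 + 3/10 × 59 + 1/10 × 9 + 1/10 × 101 + 3/10 × 46 = 3.6 + 17.7 + 0.9 + 10.1 + 13.8 = 46.1

46.1 hours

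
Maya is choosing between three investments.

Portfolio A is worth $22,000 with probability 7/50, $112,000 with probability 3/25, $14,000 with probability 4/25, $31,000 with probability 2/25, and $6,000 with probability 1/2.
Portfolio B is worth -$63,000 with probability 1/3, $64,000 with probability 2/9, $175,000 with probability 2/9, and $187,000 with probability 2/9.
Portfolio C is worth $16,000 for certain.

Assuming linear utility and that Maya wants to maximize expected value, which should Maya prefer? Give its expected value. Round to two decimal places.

Portfolio A = 7/50 × 22000 + 3/25 × 112000 + 4/25 × 14000 + 2/25 × 31000 + 1/2 × 6000 = 3080 + 13440 + 2240 + 2480 + 3000 = 24240
Portfolio B = 1/3 × (-63000) + 2/9 × 64000 + 2/9 × 175000 + 2/9 × 187000 = -21000 + 14222.2222 + 38888.8889 + 41555.5556 = 73666.6667
Portfolio C: 16000 (certain)

Portfolio B ($73,666.67)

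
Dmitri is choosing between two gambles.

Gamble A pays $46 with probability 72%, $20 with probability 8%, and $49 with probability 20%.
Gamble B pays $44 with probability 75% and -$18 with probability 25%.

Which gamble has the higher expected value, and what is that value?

Gamble A ($44.52)

Gamble A = 0.72 × 46 + 0.08 × 20 + 0.2 × 49 = 33.12 + 1.6 + 9.8 = 44.52
Gamble B = 0.75 × 44 + 0.25 × (-18) = 33 − 4.5 = 28.5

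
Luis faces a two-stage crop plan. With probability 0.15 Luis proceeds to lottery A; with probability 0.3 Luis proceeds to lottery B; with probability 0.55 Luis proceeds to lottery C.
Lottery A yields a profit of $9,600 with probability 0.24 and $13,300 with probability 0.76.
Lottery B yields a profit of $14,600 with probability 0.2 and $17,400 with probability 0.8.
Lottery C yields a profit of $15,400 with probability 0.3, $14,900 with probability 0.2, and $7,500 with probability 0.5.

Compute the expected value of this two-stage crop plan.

EV(A) = 0.24 × 9600 + 0.76 × 13300 = 2304 + 10108 = 12412
EV(B) = 0.2 × 14600 + 0.8 × 17400 = 2920 + 13920 = 16840
EV(C) = 0.3 × 15400 + 0.2 × 14900 + 0.5 × 7500 = 4620 + 2980 + 3750 = 11350
Overall = 0.15 × 12412 + 0.3 × 16840 + 0.55 × 11350 = 1861.8 + 5052 + 6242.5 = 13156.3

$13,156.30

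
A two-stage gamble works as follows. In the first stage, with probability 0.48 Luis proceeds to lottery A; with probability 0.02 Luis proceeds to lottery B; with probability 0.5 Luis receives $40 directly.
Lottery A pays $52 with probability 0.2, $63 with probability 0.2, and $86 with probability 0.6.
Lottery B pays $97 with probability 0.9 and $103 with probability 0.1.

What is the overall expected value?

EV(A) = 0.2 × 52 + 0.2 × 63 + 0.6 × 86 = 10.4 + 12.6 + 51.6 = 74.6
EV(B) = 0.9 × 97 + 0.1 × 103 = 87.3 + 10.3 = 97.6
Branch C: 40 (certain)
Overall = 0.48 × 74.6 + 0.02 × 97.6 + 0.5 × 40 = 35.808 + 1.952 + 20 = 57.76

$57.76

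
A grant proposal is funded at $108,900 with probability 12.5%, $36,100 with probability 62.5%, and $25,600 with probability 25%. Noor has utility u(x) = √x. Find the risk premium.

$2,575

E[u] = 0.125·√108900 + 0.625·√36100 + 0.25·√25600 = 0.125·330 + 0.625·190 + 0.25·160 = 200
CE = (200)² = 40000
Risk premium = EV − CE = 42575 − 40000 = 2575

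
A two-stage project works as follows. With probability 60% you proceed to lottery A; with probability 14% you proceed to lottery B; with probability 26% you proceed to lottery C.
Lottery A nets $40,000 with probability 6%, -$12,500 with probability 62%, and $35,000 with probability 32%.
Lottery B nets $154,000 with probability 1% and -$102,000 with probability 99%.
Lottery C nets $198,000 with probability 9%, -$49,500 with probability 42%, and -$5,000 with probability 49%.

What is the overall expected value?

EV(A) = 0.06 × 40000 + 0.62 × (-12500) + 0.32 × 35000 = 2400 − 7750 + 11200 = 5850
EV(B) = 0.01 × 154000 + 0.99 × (-102000) = 1540 − 100980 = -99440
EV(C) = 0.09 × 198000 + 0.42 × (-49500) + 0.49 × (-5000) = 17820 − 20790 − 2450 = -5420
Overall = 0.6 × 5850 + 0.14 × (-99440) + 0.26 × (-5420) = 3510 − 13921.6 − 1409.2 = -11820.8

-$11,820.80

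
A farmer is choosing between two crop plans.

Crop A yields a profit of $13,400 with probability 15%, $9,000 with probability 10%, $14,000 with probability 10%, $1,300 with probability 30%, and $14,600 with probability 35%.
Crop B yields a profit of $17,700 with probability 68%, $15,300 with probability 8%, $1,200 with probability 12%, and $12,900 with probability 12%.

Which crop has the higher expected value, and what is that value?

Crop A = 0.15 × 13400 + 0.1 × 9000 + 0.1 × 14000 + 0.3 × 1300 + 0.35 × 14600 = 2010 + 900 + 1400 + 390 + 5110 = 9810
Crop B = 0.68 × 17700 + 0.08 × 15300 + 0.12 × 1200 + 0.12 × 12900 = 12036 + 1224 + 144 + 1548 = 14952

Crop B ($14,952)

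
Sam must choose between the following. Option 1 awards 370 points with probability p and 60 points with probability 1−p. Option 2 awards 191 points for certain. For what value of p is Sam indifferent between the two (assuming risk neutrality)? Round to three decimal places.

p = 0.423

p·370 + (1−p)·60 = 191
310p + 60 = 191
p = (191 − 60) / 310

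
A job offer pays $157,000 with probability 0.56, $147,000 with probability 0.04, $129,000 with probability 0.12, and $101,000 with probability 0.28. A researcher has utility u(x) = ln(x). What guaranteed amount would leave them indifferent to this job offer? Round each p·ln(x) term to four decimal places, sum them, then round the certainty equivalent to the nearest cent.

$135,158.03

E[u] = 0.56·ln(157000) + 0.04·ln(147000) + 0.12·ln(129000) + 0.28·ln(101000) = 6.6998 + 0.4759 + 1.4121 + 3.2264 = 11.8142
CE = e^11.8142 ≈ 135158.03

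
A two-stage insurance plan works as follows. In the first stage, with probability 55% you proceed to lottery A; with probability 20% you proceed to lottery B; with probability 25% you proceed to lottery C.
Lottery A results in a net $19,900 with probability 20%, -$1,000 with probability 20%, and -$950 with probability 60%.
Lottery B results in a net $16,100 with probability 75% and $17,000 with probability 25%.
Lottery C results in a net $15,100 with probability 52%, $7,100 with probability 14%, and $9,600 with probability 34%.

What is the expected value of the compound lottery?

$8,058

EV(A) = 0.2 × 19900 + 0.2 × (-1000) + 0.6 × (-950) = 3980 − 200 − 570 = 3210
EV(B) = 0.75 × 16100 + 0.25 × 17000 = 12075 + 4250 = 16325
EV(C) = 0.52 × 15100 + 0.14 × 7100 + 0.34 × 9600 = 7852 + 994 + 3264 = 12110
Overall = 0.55 × 3210 + 0.2 × 16325 + 0.25 × 12110 = 1765.5 + 3265 + 3027.5 = 8058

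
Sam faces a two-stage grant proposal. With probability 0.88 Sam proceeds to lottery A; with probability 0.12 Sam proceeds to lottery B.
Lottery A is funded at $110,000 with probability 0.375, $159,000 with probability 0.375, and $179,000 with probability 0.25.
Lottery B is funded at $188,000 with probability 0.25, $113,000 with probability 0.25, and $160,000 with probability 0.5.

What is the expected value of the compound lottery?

$146,780

EV(A) = 0.375 × 110000 + 0.375 × 159000 + 0.25 × 179000 = 41250 + 59625 + 44750 = 145625
EV(B) = 0.25 × 188000 + 0.25 × 113000 + 0.5 × 160000 = 47000 + 28250 + 80000 = 155250
Overall = 0.88 × 145625 + 0.12 × 155250 = 128150 + 18630 = 146780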